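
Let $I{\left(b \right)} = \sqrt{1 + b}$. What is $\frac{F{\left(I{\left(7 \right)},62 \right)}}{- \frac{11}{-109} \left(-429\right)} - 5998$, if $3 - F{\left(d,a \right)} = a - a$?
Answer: $- \frac{9434963}{1573} \approx -5998.1$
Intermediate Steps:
$F{\left(d,a \right)} = 3$ ($F{\left(d,a \right)} = 3 - \left(a - a\right) = 3 - 0 = 3 + 0 = 3$)
$\frac{F{\left(I{\left(7 \right)},62 \right)}}{- \frac{11}{-109} \left(-429\right)} - 5998 = \frac{3}{- \frac{11}{-109} \left(-429\right)} - 5998 = \frac{3}{\left(-11\right) \left(- \frac{1}{109}\right) \left(-429\right)} - 5998 = \frac{3}{\frac{11}{109} \left(-429\right)} - 5998 = \frac{3}{- \frac{4719}{109}} - 5998 = 3 \left(- \frac{109}{4719}\right) - 5998 = - \frac{109}{1573} - 5998 = - \frac{9434963}{1573}$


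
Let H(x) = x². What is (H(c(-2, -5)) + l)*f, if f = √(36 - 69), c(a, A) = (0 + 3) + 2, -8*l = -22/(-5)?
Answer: 489*I*√33/20 ≈ 140.45*I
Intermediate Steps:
l = -11/20 (l = -(-11)/(4*(-5)) = -(-11)*(-1)/(4*5) = -⅛*22/5 = -11/20 ≈ -0.55000)
c(a, A) = 5 (c(a, A) = 3 + 2 = 5)
f = I*√33 (f = √(-33) = I*√33 ≈ 5.7446*I)
(H(c(-2, -5)) + l)*f = (5² - 11/20)*(I*√33) = (25 - 11/20)*(I*√33) = 489*(I*√33)/20 = 489*I*√33/20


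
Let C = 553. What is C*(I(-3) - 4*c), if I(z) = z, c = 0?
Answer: -1659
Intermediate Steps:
C*(I(-3) - 4*c) = 553*(-3 - 4*0) = 553*(-3 + 0) = 553*(-3) = -1659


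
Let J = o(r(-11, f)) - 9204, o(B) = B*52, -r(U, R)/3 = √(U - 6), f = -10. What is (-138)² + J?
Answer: 9840 - 156*I*√17 ≈ 9840.0 - 643.2*I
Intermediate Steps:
r(U, R) = -3*√(-6 + U) (r(U, R) = -3*√(U - 6) = -3*√(-6 + U))
o(B) = 52*B
J = -9204 - 156*I*√17 (J = 52*(-3*√(-6 - 11)) - 9204 = 52*(-3*I*√17) - 9204 = -156*I*√17 - 9204 = -9204 - 156*I*√17 ≈ -9204.0 - 643.2*I)
(-138)² + J = (-138)² + (-9204 - 156*I*√17) = 19044 + (-9204 - 156*I*√17) = 9840 - 156*I*√17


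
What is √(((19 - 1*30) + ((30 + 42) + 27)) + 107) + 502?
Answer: 502 + √195 ≈ 515.96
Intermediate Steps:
√(((19 - 1*30) + ((30 + 42) + 27)) + 107) + 502 = √(((19 - 30) + (72 + 27)) + 107) + 502 = √((-11 + 99) + 107) + 502 = √(88 + 107) + 502 = √195 + 502 = 502 + √195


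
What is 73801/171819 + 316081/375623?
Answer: 82030074362/64539168237 ≈ 1.2710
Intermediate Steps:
73801/171819 + 316081/375623 = 82030074362/64539168237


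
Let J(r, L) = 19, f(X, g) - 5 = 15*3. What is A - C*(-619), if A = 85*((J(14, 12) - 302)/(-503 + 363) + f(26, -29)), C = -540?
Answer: -9235469/28 ≈ -3.2984e+5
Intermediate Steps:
f(X, g) = 50 (f(X, g) = 5 + 15*3 = 5 + 45 = 50)
A = 123811/28 (A = 85*((19 - 302)/(-503 + 363) + 50) = 85*(-283/(-140) + 50) = 85*(-283*(-1/140) + 50) = 85*(283/140 + 50) = 85*(7283/140) = 123811/28 ≈ 4421.8)
A - C*(-619) = 123811/28 - (-540)*(-619) = 123811/28 - 1*334260 = 123811/28 - 334260 = -9235469/28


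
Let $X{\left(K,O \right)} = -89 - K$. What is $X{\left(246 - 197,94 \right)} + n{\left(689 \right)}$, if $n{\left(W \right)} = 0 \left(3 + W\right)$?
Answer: $-138$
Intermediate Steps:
$n{\left(W \right)} = 0$
$X{\left(246 - 197,94 \right)} + n{\left(689 \right)} = \left(-89 - \left(246 - 197\right)\right) + 0 = \left(-89 - 49\right) + 0 = -138 + 0 = -138$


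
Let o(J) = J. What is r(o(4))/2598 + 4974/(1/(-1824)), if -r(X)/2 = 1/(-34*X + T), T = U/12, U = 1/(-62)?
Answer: -397497724908232/43813105 ≈ -9.0726e+6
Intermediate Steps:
U = -1/62 ≈ -0.016129
T = -1/744 (T = -1/62/12 = -1/62*1/12 = -1/744 ≈ -0.0013441)
r(X) = -2/(-1/744 - 34*X) (r(X) = -2/(-34*X - 1/744) = -2/(-1/744 - 34*X))
r(o(4))/2598 + 4974/(1/(-1824)) = (1488/(1 + 25296*4))/2598 + 4974/(1/(-1824)) = (1488/(1 + 101184))*(1/2598) + 4974/(-1/1824) = (1488/101185)*(1/2598) + 4974*(-1824) = (1488*(1/101185))*(1/2598) - 9072576 = (1488/101185)*(1/2598) - 9072576 = 248/43813105 - 9072576 = -397497724908232/43813105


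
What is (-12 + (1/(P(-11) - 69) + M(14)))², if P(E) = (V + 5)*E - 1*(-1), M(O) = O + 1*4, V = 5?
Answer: 1138489/31684 ≈ 35.933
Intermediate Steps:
M(O) = 4 + O (M(O) = O + 4 = 4 + O)
P(E) = 1 + 10*E (P(E) = (5 + 5)*E - 1*(-1) = 10*E + 1 = 1 + 10*E)
(-12 + (1/(P(-11) - 69) + M(14)))² = (-12 + (1/((1 + 10*(-11)) - 69) + (4 + 14)))² = (-12 + (1/((1 - 110) - 69) + 18))² = (-12 + (1/(-109 - 69) + 18))² = (-12 + (1/(-178) + 18))² = (-12 + (-1/178 + 18))² = (-12 + 3203/178)² = (1067/178)² = 1138489/31684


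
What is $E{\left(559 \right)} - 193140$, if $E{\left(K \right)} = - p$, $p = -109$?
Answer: $-193031$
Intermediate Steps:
$E{\left(K \right)} = 109$ ($E{\left(K \right)} = \left(-1\right) \left(-109\right) = 109$)
$E{\left(559 \right)} - 193140 = 109 - 193140 = -193031$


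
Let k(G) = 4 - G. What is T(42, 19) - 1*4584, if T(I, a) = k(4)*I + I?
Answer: -4542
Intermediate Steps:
T(I, a) = I (T(I, a) = (4 - 1*4)*I + I = (4 - 4)*I + I = 0*I + I = 0 + I = I)
T(42, 19) - 1*4584 = 42 - 1*4584 = 42 - 4584 = -4542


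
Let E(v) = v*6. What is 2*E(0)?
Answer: 0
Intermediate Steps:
E(v) = 6*v
2*E(0) = 2*(6*0) = 2*0 = 0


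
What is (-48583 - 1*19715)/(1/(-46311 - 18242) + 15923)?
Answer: -734806799/171312903 ≈ -4.2893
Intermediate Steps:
(-48583 - 1*19715)/(1/(-46311 - 18242) + 15923) = (-48583 - 19715)/(1/(-64553) + 15923) = -68298/(-1/64553 + 15923) = -68298/1027877418/64553 = -68298*64553/1027877418 = -734806799/171312903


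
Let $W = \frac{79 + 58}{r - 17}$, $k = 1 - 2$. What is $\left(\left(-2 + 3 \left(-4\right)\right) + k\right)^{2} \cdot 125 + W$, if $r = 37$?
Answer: $\frac{562637}{20} \approx 28132.0$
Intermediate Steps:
$k = -1$
$W = \frac{137}{20}$ ($W = \frac{79 + 58}{37 - 17} = \frac{137}{20} \approx 6.85$)
$\left(\left(-2 + 3 \left(-4\right)\right) + k\right)^{2} \cdot 125 + W = \left(\left(-2 + 3 \left(-4\right)\right) - 1\right)^{2} \cdot 125 + \frac{137}{20} = \left(\left(-2 - 12\right) - 1\right)^{2} \cdot 125 + \frac{137}{20} = \left(-14 - 1\right)^{2} \cdot 125 + \frac{137}{20} = \left(-15\right)^{2} \cdot 125 + \frac{137}{20} = 225 \cdot 125 + \frac{137}{20} = 28125 + \frac{137}{20} = \frac{562637}{20}$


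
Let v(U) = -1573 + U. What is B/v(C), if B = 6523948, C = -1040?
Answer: -6523948/2613 ≈ -2496.7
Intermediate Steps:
B/v(C) = 6523948/(-1573 - 1040) = 6523948/(-2613) = 6523948*(-1/2613) = -6523948/2613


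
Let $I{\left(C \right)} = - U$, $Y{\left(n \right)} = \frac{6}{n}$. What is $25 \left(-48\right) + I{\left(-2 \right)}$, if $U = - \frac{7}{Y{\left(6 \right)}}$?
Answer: $-1193$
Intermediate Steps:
$U = -7$ ($U = - \frac{7}{6 \cdot \frac{1}{6}} = - \frac{7}{1} = \left(-7\right) 1 = -7$)
$I{\left(C \right)} = 7$ ($I{\left(C \right)} = \left(-1\right) \left(-7\right) = 7$)
$25 \left(-48\right) + I{\left(-2 \right)} = 25 \left(-48\right) + 7 = -1200 + 7 = -1193$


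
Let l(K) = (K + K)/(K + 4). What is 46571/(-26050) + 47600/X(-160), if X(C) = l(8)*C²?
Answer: -1311163/3334400 ≈ -0.39322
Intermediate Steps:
l(K) = 2*K/(4 + K) (l(K) = (2*K)/(4 + K) = 2*K/(4 + K))
X(C) = 4*C²/3 (X(C) = (2*8/(4 + 8))*C² = (2*8/12)*C² = (2*8*(1/12))*C² = 4*C²/3)
46571/(-26050) + 47600/X(-160) = 46571/(-26050) + 47600/(((4/3)*(-160)²)) = 46571*(-1/26050) + 47600/(((4/3)*25600)) = -46571/26050 + 47600/(102400/3) = -46571/26050 + 47600*(3/102400) = -46571/26050 + 357/256 = -1311163/3334400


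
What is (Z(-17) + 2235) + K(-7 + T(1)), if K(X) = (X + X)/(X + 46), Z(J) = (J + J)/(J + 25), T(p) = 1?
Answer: 44609/20 ≈ 2230.4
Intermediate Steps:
Z(J) = 2*J/(25 + J) (Z(J) = (2*J)/(25 + J) = 2*J/(25 + J))
K(X) = 2*X/(46 + X) (K(X) = (2*X)/(46 + X) = 2*X/(46 + X))
(Z(-17) + 2235) + K(-7 + T(1)) = (2*(-17)/(25 - 17) + 2235) + 2*(-7 + 1)/(46 + (-7 + 1)) = (2*(-17)/8 + 2235) + 2*(-6)/(46 - 6) = (2*(-17)*(⅛) + 2235) + 2*(-6)/40 = (-17/4 + 2235) + 2*(-6)*(1/40) = 8923/4 - 3/10 = 44609/20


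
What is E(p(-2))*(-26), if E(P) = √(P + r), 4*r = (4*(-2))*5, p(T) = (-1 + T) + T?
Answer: -26*I*√15 ≈ -100.7*I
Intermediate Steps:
p(T) = -1 + 2*T
r = -10 (r = ((4*(-2))*5)/4 = (-8*5)/4 = (¼)*(-40) = -10)
E(P) = √(-10 + P) (E(P) = √(P - 10) = √(-10 + P))
E(p(-2))*(-26) = √(-10 + (-1 + 2*(-2)))*(-26) = √(-10 + (-1 - 4))*(-26) = √(-10 - 5)*(-26) = √(-15)*(-26) = (I*√15)*(-26) = -26*I*√15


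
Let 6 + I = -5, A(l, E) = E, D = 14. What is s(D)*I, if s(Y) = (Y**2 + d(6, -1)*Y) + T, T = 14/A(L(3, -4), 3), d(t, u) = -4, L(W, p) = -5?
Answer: -4774/3 ≈ -1591.3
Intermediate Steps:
T = 14/3 ≈ 4.6667
I = -11 (I = -6 - 5 = -11)
s(Y) = 14/3 + Y**2 - 4*Y (s(Y) = (Y**2 - 4*Y) + 14/3 = 14/3 + Y**2 - 4*Y)
s(D)*I = (14/3 + 14**2 - 4*14)*(-11) = (14/3 + 196 - 56)*(-11) = (434/3)*(-11) = -4774/3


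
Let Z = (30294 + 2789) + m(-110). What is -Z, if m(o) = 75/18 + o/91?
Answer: -18064933/546 ≈ -33086.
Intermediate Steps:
m(o) = 25/6 + o/91 (m(o) = 75*(1/18) + o*(1/91) = 25/6 + o/91)
Z = 18064933/546 (Z = (30294 + 2789) + (25/6 + (1/91)*(-110)) = 33083 + (25/6 - 110/91) = 33083 + 1615/546 = 18064933/546 ≈ 33086.)
-Z = -1*18064933/546 = -18064933/546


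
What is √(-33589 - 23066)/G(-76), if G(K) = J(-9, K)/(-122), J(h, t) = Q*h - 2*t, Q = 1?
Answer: -366*I*√6295/143 ≈ -203.07*I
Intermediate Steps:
J(h, t) = h - 2*t (J(h, t) = 1*h - 2*t = h - 2*t)
G(K) = 9/122 + K/61 (G(K) = (-9 - 2*K)/(-122) = (-9 - 2*K)*(-1/122) = 9/122 + K/61)
√(-33589 - 23066)/G(-76) = √(-33589 - 23066)/(9/122 + (1/61)*(-76)) = √(-56655)/(9/122 - 76/61) = (3*I*√6295)/(-143/122) = (3*I*√6295)*(-122/143) = -366*I*√6295/143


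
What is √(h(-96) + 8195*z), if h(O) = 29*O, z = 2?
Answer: √13606 ≈ 116.64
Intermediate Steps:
√(h(-96) + 8195*z) = √(29*(-96) + 8195*2) = √(-2784 + 16390) = √13606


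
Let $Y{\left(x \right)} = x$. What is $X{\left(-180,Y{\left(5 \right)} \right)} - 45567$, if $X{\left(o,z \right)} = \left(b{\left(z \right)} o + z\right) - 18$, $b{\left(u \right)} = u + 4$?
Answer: $-47200$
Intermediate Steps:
$b{\left(u \right)} = 4 + u$
$X{\left(o,z \right)} = -18 + z + o \left(4 + z\right)$ ($X{\left(o,z \right)} = \left(\left(4 + z\right) o + z\right) - 18 = \left(o \left(4 + z\right) + z\right) - 18 = \left(z + o \left(4 + z\right)\right) - 18 = -18 + z + o \left(4 + z\right)$)
$X{\left(-180,Y{\left(5 \right)} \right)} - 45567 = \left(-18 + 5 - 180 \left(4 + 5\right)\right) - 45567 = \left(-18 + 5 - 1620\right) - 45567 = -1633 - 45567 = -47200$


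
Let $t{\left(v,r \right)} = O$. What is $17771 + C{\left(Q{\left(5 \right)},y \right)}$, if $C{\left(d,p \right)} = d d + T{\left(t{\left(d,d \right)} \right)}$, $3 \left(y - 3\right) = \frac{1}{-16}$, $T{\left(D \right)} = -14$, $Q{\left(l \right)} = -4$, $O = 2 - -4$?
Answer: $17773$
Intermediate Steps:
$O = 6$ ($O = 2 + 4 = 6$)
$t{\left(v,r \right)} = 6$
$y = \frac{143}{48}$ ($y = 3 + \frac{1}{3 \left(-16\right)} = 3 + \frac{1}{3} \left(- \frac{1}{16}\right) = 3 - \frac{1}{48} = \frac{143}{48} \approx 2.9792$)
$C{\left(d,p \right)} = -14 + d^{2}$ ($C{\left(d,p \right)} = d d - 14 = d^{2} - 14 = -14 + d^{2}$)
$17771 + C{\left(Q{\left(5 \right)},y \right)} = 17771 - \left(14 - \left(-4\right)^{2}\right) = 17771 + \left(-14 + 16\right) = 17771 + 2 = 17773$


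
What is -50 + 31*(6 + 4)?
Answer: 260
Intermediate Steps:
-50 + 31*(6 + 4) = -50 + 31*10 = -50 + 310 = 260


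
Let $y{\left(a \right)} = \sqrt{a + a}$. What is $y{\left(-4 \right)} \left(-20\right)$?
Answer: $- 40 i \sqrt{2} \approx - 56.569 i$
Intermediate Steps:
$y{\left(a \right)} = \sqrt{2} \sqrt{a}$ ($y{\left(a \right)} = \sqrt{2 a} = \sqrt{2} \sqrt{a}$)
$y{\left(-4 \right)} \left(-20\right) = \sqrt{2} \sqrt{-4} \left(-20\right) = \sqrt{2} \cdot 2 i \left(-20\right) = 2 i \sqrt{2} \left(-20\right) = - 40 i \sqrt{2}$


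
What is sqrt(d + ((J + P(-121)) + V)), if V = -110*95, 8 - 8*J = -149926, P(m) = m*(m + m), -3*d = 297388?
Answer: I*sqrt(2216001)/6 ≈ 248.1*I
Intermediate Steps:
d = -297388/3 (d = -1/3*297388 = -297388/3 ≈ -99129.)
P(m) = 2*m**2 (P(m) = m*(2*m) = 2*m**2)
J = 74967/4 (J = 1 - 1/8*(-149926) = 1 + 74963/4 = 74967/4 ≈ 18742.)
V = -10450
sqrt(d + ((J + P(-121)) + V)) = sqrt(-297388/3 + ((74967/4 + 2*(-121)**2) - 10450)) = sqrt(-297388/3 + ((74967/4 + 2*14641) - 10450)) = sqrt(-297388/3 + ((74967/4 + 29282) - 10450)) = sqrt(-297388/3 + (192095/4 - 10450)) = sqrt(-297388/3 + 150295/4) = sqrt(-738667/12) = I*sqrt(2216001)/6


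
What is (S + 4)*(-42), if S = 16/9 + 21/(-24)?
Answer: -2471/12 ≈ -205.92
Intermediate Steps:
S = 65/72 (S = 16*(⅑) + 21*(-1/24) = 16/9 - 7/8 = 65/72 ≈ 0.90278)
(S + 4)*(-42) = (65/72 + 4)*(-42) = (353/72)*(-42) = -2471/12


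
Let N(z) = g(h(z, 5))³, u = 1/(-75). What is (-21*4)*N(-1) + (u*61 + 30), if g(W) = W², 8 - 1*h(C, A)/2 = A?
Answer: -293930611/75 ≈ -3.9191e+6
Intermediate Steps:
h(C, A) = 16 - 2*A
u = -1/75 ≈ -0.013333
N(z) = 46656 (N(z) = ((16 - 2*5)²)³ = ((16 - 10)²)³ = (6²)³ = 36³ = 46656)
(-21*4)*N(-1) + (u*61 + 30) = -21*4*46656 + (-1/75*61 + 30) = -84*46656 + (-61/75 + 30) = -3919104 + 2189/75 = -293930611/75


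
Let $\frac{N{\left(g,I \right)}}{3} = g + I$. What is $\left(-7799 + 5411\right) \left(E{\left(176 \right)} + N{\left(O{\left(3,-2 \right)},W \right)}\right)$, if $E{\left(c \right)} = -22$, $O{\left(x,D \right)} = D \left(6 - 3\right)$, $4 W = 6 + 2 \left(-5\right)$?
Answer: $102684$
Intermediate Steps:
$W = -1$ ($W = \frac{6 + 2 \left(-5\right)}{4} = \frac{6 - 10}{4} = \frac{1}{4} \left(-4\right) = -1$)
$O{\left(x,D \right)} = 3 D$ ($O{\left(x,D \right)} = D 3 = 3 D$)
$N{\left(g,I \right)} = 3 I + 3 g$ ($N{\left(g,I \right)} = 3 \left(g + I\right) = 3 \left(I + g\right) = 3 I + 3 g$)
$\left(-7799 + 5411\right) \left(E{\left(176 \right)} + N{\left(O{\left(3,-2 \right)},W \right)}\right) = \left(-7799 + 5411\right) \left(-22 + \left(3 \left(-1\right) + 3 \cdot 3 \left(-2\right)\right)\right) = - 2388 \left(-22 + \left(-3 + 3 \left(-6\right)\right)\right) = - 2388 \left(-22 - 21\right) = \left(-2388\right) \left(-43\right) = 102684$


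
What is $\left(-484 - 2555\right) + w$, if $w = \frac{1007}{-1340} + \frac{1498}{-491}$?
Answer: $- \frac{2001981417}{657940} \approx -3042.8$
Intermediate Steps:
$w = - \frac{2501757}{657940}$ ($w = 1007 \left(- \frac{1}{1340}\right) + 1498 \left(- \frac{1}{491}\right) = - \frac{1007}{1340} - \frac{1498}{491} = - \frac{2501757}{657940} \approx -3.8024$)
$\left(-484 - 2555\right) + w = \left(-484 - 2555\right) - \frac{2501757}{657940} = -3039 - \frac{2501757}{657940} = - \frac{2001981417}{657940}$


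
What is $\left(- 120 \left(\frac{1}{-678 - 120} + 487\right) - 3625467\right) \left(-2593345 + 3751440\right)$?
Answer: $- \frac{567419775701045}{133} \approx -4.2663 \cdot 10^{12}$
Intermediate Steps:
$\left(- 120 \left(\frac{1}{-678 - 120} + 487\right) - 3625467\right) \left(-2593345 + 3751440\right) = \left(- 120 \left(\frac{1}{-798} + 487\right) - 3625467\right) 1158095 = \left(- 120 \left(- \frac{1}{798} + 487\right) - 3625467\right) 1158095 = \left(\left(-120\right) \frac{388625}{798} - 3625467\right) 1158095 = \left(- \frac{7772500}{133} - 3625467\right) 1158095 = \left(- \frac{489959611}{133}\right) 1158095 = - \frac{567419775701045}{133}$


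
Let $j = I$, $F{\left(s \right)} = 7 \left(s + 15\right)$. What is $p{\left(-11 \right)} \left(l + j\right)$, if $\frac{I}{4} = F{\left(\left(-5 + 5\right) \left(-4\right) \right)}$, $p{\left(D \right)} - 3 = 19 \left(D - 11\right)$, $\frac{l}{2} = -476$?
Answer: $220780$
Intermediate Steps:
$l = -952$ ($l = 2 \left(-476\right) = -952$)
$p{\left(D \right)} = -206 + 19 D$ ($p{\left(D \right)} = 3 + 19 \left(D - 11\right) = 3 + 19 \left(-11 + D\right) = 3 + \left(-209 + 19 D\right) = -206 + 19 D$)
$F{\left(s \right)} = 105 + 7 s$ ($F{\left(s \right)} = 7 \left(15 + s\right) = 105 + 7 s$)
$I = 420$ ($I = 4 \left(105 + 7 \left(-5 + 5\right) \left(-4\right)\right) = 4 \left(105 + 7 \cdot 0 \left(-4\right)\right) = 4 \left(105 + 7 \cdot 0\right) = 4 \left(105 + 0\right) = 4 \cdot 105 = 420$)
$j = 420$
$p{\left(-11 \right)} \left(l + j\right) = \left(-206 + 19 \left(-11\right)\right) \left(-952 + 420\right) = \left(-206 - 209\right) \left(-532\right) = \left(-415\right) \left(-532\right) = 220780$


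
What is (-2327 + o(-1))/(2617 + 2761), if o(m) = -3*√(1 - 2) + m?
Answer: -1164/2689 - 3*I/5378 ≈ -0.43287 - 0.00055783*I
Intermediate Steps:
o(m) = m - 3*I (o(m) = -3*I + m = m - 3*I)
(-2327 + o(-1))/(2617 + 2761) = (-2327 + (-1 - 3*I))/(2617 + 2761) = (-2328 - 3*I)/5378 = (-2328 - 3*I)*(1/5378) = -1164/2689 - 3*I/5378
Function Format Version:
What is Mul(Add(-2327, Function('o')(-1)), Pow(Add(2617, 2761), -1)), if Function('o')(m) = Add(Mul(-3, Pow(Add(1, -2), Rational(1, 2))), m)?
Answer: Add(Rational(-1164, 2689), Mul(Rational(-3, 5378), I)) ≈ Add(-0.43287, Mul(-0.00055783, I))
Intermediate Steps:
Function('o')(m) = Add(m, Mul(-3, I)) (Function('o')(m) = Add(Mul(-3, Pow(-1, Rational(1, 2))), m) = Add(Mul(-3, I), m) = Add(m, Mul(-3, I)))
Mul(Add(-2327, Function('o')(-1)), Pow(Add(2617, 2761), -1)) = Mul(Add(-2327, Add(-1, Mul(-3, I))), Pow(Add(2617, 2761), -1)) = Mul(Add(-2328, Mul(-3, I)), Pow(5378, -1)) = Mul(Add(-2328, Mul(-3, I)), Rational(1, 5378)) = Add(Rational(-1164, 2689), Mul(Rational(-3, 5378), I))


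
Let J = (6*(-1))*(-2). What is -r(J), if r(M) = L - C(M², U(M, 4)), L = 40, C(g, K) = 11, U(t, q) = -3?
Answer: -29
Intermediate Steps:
J = 12 (J = -6*(-2) = 12)
r(M) = 29 (r(M) = 40 - 1*11 = 40 - 11 = 29)
-r(J) = -1*29 = -29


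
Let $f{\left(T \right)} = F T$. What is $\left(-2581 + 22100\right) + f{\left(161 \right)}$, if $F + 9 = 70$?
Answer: $29340$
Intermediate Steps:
$F = 61$ ($F = -9 + 70 = 61$)
$f{\left(T \right)} = 61 T$
$\left(-2581 + 22100\right) + f{\left(161 \right)} = \left(-2581 + 22100\right) + 61 \cdot 161 = 19519 + 9821 = 29340$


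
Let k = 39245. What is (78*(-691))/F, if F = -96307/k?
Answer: 2115227010/96307 ≈ 21963.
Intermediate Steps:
F = -96307/39245 ≈ -2.4540
(78*(-691))/F = (78*(-691))/(-96307/39245) = -53898*(-39245/96307) = 2115227010/96307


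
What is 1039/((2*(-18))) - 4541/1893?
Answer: -710101/22716 ≈ -31.260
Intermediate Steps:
1039/((2*(-18))) - 4541/1893 = 1039/(-36) - 4541*1/1893 = 1039*(-1/36) - 4541/1893 = -1039/36 - 4541/1893 = -710101/22716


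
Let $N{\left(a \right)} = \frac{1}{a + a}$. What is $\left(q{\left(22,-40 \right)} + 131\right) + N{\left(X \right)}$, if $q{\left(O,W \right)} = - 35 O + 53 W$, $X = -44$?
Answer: $- \frac{242793}{88} \approx -2759.0$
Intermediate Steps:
$N{\left(a \right)} = \frac{1}{2 a}$
$\left(q{\left(22,-40 \right)} + 131\right) + N{\left(X \right)} = \left(\left(\left(-35\right) 22 + 53 \left(-40\right)\right) + 131\right) + \frac{1}{2 \left(-44\right)} = \left(\left(-770 - 2120\right) + 131\right) + \frac{1}{2} \left(- \frac{1}{44}\right) = \left(-2890 + 131\right) - \frac{1}{88} = -2759 - \frac{1}{88} = - \frac{242793}{88}$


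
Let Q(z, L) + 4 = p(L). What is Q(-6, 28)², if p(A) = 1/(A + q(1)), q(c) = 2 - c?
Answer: 13225/841 ≈ 15.725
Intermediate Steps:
p(A) = 1/(1 + A) (p(A) = 1/(A + (2 - 1*1)) = 1/(A + (2 - 1)) = 1/(A + 1) = 1/(1 + A))
Q(z, L) = -4 + 1/(1 + L)
Q(-6, 28)² = ((-3 - 4*28)/(1 + 28))² = ((-3 - 112)/29)² = ((1/29)*(-115))² = (-115/29)² = 13225/841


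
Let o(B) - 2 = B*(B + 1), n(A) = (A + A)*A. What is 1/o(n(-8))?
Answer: 1/16514 ≈ 6.0555e-5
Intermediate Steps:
n(A) = 2*A² (n(A) = (2*A)*A = 2*A²)
o(B) = 2 + B*(1 + B) (o(B) = 2 + B*(B + 1) = 2 + B*(1 + B))
1/o(n(-8)) = 1/(2 + 2*(-8)² + (2*(-8)²)²) = 1/(2 + 2*64 + (2*64)²) = 1/(2 + 128 + 128²) = 1/(2 + 128 + 16384) = 1/16514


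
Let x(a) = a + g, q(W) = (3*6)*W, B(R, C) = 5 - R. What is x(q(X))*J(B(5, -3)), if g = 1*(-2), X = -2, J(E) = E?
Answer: 0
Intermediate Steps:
q(W) = 18*W
g = -2
x(a) = -2 + a (x(a) = a - 2 = -2 + a)
x(q(X))*J(B(5, -3)) = (-2 + 18*(-2))*(5 - 1*5) = (-2 - 36)*(5 - 5) = -38*0 = 0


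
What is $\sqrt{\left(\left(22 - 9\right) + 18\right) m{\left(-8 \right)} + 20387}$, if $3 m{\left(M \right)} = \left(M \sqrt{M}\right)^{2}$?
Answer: $\frac{\sqrt{135867}}{3} \approx 122.87$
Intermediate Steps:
$m{\left(M \right)} = \frac{M^{3}}{3}$ ($m{\left(M \right)} = \frac{\left(M \sqrt{M}\right)^{2}}{3} = \frac{\left(M^{\frac{3}{2}}\right)^{2}}{3} = \frac{M^{3}}{3}$)
$\sqrt{\left(\left(22 - 9\right) + 18\right) m{\left(-8 \right)} + 20387} = \sqrt{\left(\left(22 - 9\right) + 18\right) \frac{\left(-8\right)^{3}}{3} + 20387} = \sqrt{\left(13 + 18\right) \frac{1}{3} \left(-512\right) + 20387} = \sqrt{31 \left(- \frac{512}{3}\right) + 20387} = \sqrt{- \frac{15872}{3} + 20387} = \sqrt{\frac{45289}{3}} = \frac{\sqrt{135867}}{3}$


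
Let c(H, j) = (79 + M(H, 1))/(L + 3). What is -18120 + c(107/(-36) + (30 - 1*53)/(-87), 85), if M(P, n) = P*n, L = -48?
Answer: -851357249/46980 ≈ -18122.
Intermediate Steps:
c(H, j) = -79/45 - H/45 (c(H, j) = (79 + H*1)/(-48 + 3) = (79 + H)/(-45) = (79 + H)*(-1/45) = -79/45 - H/45)
-18120 + c(107/(-36) + (30 - 1*53)/(-87), 85) = -18120 + (-79/45 - (107/(-36) + (30 - 1*53)/(-87))/45) = -18120 + (-79/45 - (107*(-1/36) + (30 - 53)*(-1/87))/45) = -18120 + (-79/45 - (-107/36 - 23*(-1/87))/45) = -18120 + (-79/45 - (-107/36 + 23/87)/45) = -18120 + (-79/45 - 1/45*(-2827/1044)) = -18120 + (-79/45 + 2827/46980) = -18120 - 79649/46980 = -851357249/46980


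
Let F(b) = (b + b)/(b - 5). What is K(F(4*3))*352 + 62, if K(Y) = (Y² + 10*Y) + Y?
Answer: 856286/49 ≈ 17475.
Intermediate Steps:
F(b) = 2*b/(-5 + b) (F(b) = (2*b)/(-5 + b) = 2*b/(-5 + b))
K(Y) = Y² + 11*Y
K(F(4*3))*352 + 62 = ((2*(4*3)/(-5 + 4*3))*(11 + 2*(4*3)/(-5 + 4*3)))*352 + 62 = ((2*12/(-5 + 12))*(11 + 2*12/(-5 + 12)))*352 + 62 = ((2*12/7)*(11 + 2*12/7))*352 + 62 = ((2*12*(⅐))*(11 + 2*12*(⅐)))*352 + 62 = (24*(11 + 24/7)/7)*352 + 62 = ((24/7)*(101/7))*352 + 62 = (2424/49)*352 + 62 = 853248/49 + 62 = 856286/49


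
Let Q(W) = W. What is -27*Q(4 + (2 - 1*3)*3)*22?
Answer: -594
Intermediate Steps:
-27*Q(4 + (2 - 1*3)*3)*22 = -27*(4 + (2 - 1*3)*3)*22 = -27*(4 + (2 - 3)*3)*22 = -27*(4 - 1*3)*22 = -27*(4 - 3)*22 = -27*1*22 = -27*22 = -594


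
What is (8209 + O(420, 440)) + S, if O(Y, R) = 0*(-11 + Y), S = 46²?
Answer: 10325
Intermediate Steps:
S = 2116
O(Y, R) = 0
(8209 + O(420, 440)) + S = (8209 + 0) + 2116 = 8209 + 2116 = 10325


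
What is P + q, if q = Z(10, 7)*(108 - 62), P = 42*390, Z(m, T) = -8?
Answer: 16012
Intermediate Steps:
P = 16380
q = -368 (q = -8*(108 - 62) = -8*46 = -368)
P + q = 16380 - 368 = 16012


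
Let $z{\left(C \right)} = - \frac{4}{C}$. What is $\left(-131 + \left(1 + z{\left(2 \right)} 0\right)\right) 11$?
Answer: $-1430$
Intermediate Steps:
$\left(-131 + \left(1 + z{\left(2 \right)} 0\right)\right) 11 = \left(-131 + \left(1 + - \frac{4}{2} \cdot 0\right)\right) 11 = \left(-131 + \left(1 + \left(-4\right) \frac{1}{2} \cdot 0\right)\right) 11 = \left(-131 + \left(1 - 0\right)\right) 11 = \left(-131 + \left(1 + 0\right)\right) 11 = \left(-131 + 1\right) 11 = \left(-130\right) 11 = -1430$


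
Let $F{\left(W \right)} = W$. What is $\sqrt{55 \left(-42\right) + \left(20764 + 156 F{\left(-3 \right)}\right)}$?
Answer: $23 \sqrt{34} \approx 134.11$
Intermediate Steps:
$\sqrt{55 \left(-42\right) + \left(20764 + 156 F{\left(-3 \right)}\right)} = \sqrt{55 \left(-42\right) + \left(20764 + 156 \left(-3\right)\right)} = \sqrt{-2310 + \left(20764 - 468\right)} = \sqrt{-2310 + 20296} = \sqrt{17986} = 23 \sqrt{34}$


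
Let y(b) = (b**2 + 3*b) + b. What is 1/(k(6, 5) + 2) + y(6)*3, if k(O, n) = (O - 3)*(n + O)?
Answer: 6301/35 ≈ 180.03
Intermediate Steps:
k(O, n) = (-3 + O)*(O + n)
y(b) = b**2 + 4*b
1/(k(6, 5) + 2) + y(6)*3 = 1/((6**2 - 3*6 - 3*5 + 6*5) + 2) + (6*(4 + 6))*3 = 1/((36 - 18 - 15 + 30) + 2) + (6*10)*3 = 1/(33 + 2) + 60*3 = 1/35 + 180 = 6301/35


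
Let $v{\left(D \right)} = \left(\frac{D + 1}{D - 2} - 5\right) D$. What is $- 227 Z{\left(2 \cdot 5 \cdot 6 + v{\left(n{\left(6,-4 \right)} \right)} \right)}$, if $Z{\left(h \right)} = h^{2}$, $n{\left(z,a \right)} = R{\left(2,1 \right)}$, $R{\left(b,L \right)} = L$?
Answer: $-637643$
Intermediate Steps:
$n{\left(z,a \right)} = 1$
$v{\left(D \right)} = D \left(-5 + \frac{1 + D}{-2 + D}\right)$ ($v{\left(D \right)} = \left(\frac{1 + D}{-2 + D} - 5\right) D = \left(-5 + \frac{1 + D}{-2 + D}\right) D = D \left(-5 + \frac{1 + D}{-2 + D}\right)$)
$- 227 Z{\left(2 \cdot 5 \cdot 6 + v{\left(n{\left(6,-4 \right)} \right)} \right)} = - 227 \left(2 \cdot 5 \cdot 6 + 1 \frac{1}{-2 + 1} \left(11 - 4\right)\right)^{2} = - 227 \left(2 \cdot 30 + 1 \frac{1}{-1} \left(11 - 4\right)\right)^{2} = - 227 \left(60 + 1 \left(-1\right) 7\right)^{2} = - 227 \left(60 - 7\right)^{2} = - 227 \cdot 53^{2} = \left(-227\right) 2809 = -637643$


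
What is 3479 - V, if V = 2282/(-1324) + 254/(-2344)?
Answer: 1350326091/387932 ≈ 3480.8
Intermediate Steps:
V = -710663/387932 (V = 2282*(-1/1324) + 254*(-1/2344) = -1141/662 - 127/1172 = -710663/387932 ≈ -1.8319)
3479 - V = 3479 - 1*(-710663/387932) = 3479 + 710663/387932 = 1350326091/387932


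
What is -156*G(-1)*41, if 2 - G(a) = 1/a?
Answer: -19188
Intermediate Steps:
G(a) = 2 - 1/a
-156*G(-1)*41 = -156*(2 - 1/(-1))*41 = -156*(2 - 1*(-1))*41 = -156*(2 + 1)*41 = -156*3*41 = -468*41 = -19188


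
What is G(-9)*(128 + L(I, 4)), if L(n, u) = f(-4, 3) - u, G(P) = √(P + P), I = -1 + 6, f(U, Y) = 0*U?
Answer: 372*I*√2 ≈ 526.09*I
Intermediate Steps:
f(U, Y) = 0
I = 5
G(P) = √2*√P (G(P) = √(2*P) = √2*√P)
L(n, u) = -u (L(n, u) = 0 - u = -u)
G(-9)*(128 + L(I, 4)) = (√2*√(-9))*(128 - 1*4) = (√2*(3*I))*(128 - 4) = (3*I*√2)*124 = 372*I*√2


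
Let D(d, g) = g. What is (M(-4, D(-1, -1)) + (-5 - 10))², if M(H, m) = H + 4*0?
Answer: 361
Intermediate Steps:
M(H, m) = H (M(H, m) = H + 0 = H)
(M(-4, D(-1, -1)) + (-5 - 10))² = (-4 + (-5 - 10))² = (-4 - 15)² = (-19)² = 361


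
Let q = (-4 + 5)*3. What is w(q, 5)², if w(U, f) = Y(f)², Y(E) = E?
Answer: 625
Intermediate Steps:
q = 3 (q = 1*3 = 3)
w(U, f) = f²
w(q, 5)² = (5²)² = 25² = 625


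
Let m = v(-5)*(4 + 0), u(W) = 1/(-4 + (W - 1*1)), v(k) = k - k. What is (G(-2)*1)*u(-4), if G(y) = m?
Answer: 0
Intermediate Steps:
v(k) = 0
u(W) = 1/(-5 + W) (u(W) = 1/(-4 + (W - 1)) = 1/(-4 + (-1 + W)) = 1/(-5 + W))
m = 0 (m = 0*(4 + 0) = 0*4 = 0)
G(y) = 0
(G(-2)*1)*u(-4) = (0*1)/(-5 - 4) = 0/(-9) = 0*(-1/9) = 0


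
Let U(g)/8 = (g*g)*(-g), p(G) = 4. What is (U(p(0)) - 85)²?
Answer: 356409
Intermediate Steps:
U(g) = -8*g³ (U(g) = 8*((g*g)*(-g)) = 8*(g²*(-g)) = 8*(-g³) = -8*g³)
(U(p(0)) - 85)² = (-8*4³ - 85)² = (-8*64 - 85)² = (-512 - 85)² = (-597)² = 356409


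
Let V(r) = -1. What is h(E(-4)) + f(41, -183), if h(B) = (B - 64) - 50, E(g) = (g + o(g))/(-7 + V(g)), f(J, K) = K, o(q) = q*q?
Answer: -597/2 ≈ -298.50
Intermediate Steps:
o(q) = q**2
E(g) = -g/8 - g**2/8 (E(g) = (g + g**2)/(-7 - 1) = (g + g**2)/(-8) = (g + g**2)*(-1/8) = -g/8 - g**2/8)
h(B) = -114 + B (h(B) = (-64 + B) - 50 = -114 + B)
h(E(-4)) + f(41, -183) = (-114 + (1/8)*(-4)*(-1 - 1*(-4))) - 183 = (-114 + (1/8)*(-4)*(-1 + 4)) - 183 = (-114 + (1/8)*(-4)*3) - 183 = (-114 - 3/2) - 183 = -231/2 - 183 = -597/2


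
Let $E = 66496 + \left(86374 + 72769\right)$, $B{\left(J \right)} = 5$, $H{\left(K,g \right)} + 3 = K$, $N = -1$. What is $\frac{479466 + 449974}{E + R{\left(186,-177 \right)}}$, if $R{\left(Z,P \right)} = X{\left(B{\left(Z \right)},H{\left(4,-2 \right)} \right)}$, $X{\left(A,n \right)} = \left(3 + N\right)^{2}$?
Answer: $\frac{929440}{225643} \approx 4.1191$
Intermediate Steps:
$H{\left(K,g \right)} = -3 + K$
$X{\left(A,n \right)} = 4$ ($X{\left(A,n \right)} = \left(3 - 1\right)^{2} = 2^{2} = 4$)
$E = 225639$ ($E = 66496 + 159143 = 225639$)
$R{\left(Z,P \right)} = 4$
$\frac{479466 + 449974}{E + R{\left(186,-177 \right)}} = \frac{479466 + 449974}{225639 + 4} = \frac{929440}{225643}$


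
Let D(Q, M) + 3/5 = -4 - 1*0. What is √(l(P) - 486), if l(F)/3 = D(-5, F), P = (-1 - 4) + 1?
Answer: 7*I*√255/5 ≈ 22.356*I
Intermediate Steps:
P = -4 (P = -5 + 1 = -4)
D(Q, M) = -23/5 (D(Q, M) = -⅗ + (-4 - 1*0) = -⅗ + (-4 + 0) = -⅗ - 4 = -23/5)
l(F) = -69/5 (l(F) = 3*(-23/5) = -69/5)
√(l(P) - 486) = √(-69/5 - 486) = √(-2499/5) = 7*I*√255/5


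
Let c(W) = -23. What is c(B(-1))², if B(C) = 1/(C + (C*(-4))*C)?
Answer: 529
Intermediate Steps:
B(C) = 1/(C - 4*C²) (B(C) = 1/(C + (-4*C)*C) = 1/(C - 4*C²))
c(B(-1))² = (-23)² = 529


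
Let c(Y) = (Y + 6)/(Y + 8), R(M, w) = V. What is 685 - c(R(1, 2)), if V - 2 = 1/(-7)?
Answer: 47210/69 ≈ 684.20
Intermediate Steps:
V = 13/7 (V = 2 + 1/(-7) = 2 - ⅐ = 13/7 ≈ 1.8571)
R(M, w) = 13/7
c(Y) = (6 + Y)/(8 + Y)
685 - c(R(1, 2)) = 685 - (6 + 13/7)/(8 + 13/7) = 685 - 55/(69/7*7) = 685 - 7*55/(69*7) = 685 - 1*55/69 = 685 - 55/69 = 47210/69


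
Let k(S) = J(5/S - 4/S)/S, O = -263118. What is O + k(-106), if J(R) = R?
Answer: -2956393847/11236 ≈ -2.6312e+5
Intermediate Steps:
k(S) = S⁻² (k(S) = (5/S - 4/S)/S = 1/(S*S) = S⁻²)
O + k(-106) = -263118 + (-106)⁻² = -263118 + 1/11236 = -2956393847/11236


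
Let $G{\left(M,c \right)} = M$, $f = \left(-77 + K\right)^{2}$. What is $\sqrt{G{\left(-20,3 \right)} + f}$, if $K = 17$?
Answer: $2 \sqrt{895} \approx 59.833$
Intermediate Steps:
$f = 3600$ ($f = \left(-77 + 17\right)^{2} = \left(-60\right)^{2} = 3600$)
$\sqrt{G{\left(-20,3 \right)} + f} = \sqrt{-20 + 3600} = \sqrt{3580} = 2 \sqrt{895}$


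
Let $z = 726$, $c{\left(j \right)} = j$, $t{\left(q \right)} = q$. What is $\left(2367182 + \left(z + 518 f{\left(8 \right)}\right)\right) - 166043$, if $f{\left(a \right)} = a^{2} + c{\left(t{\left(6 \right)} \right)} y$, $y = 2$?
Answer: $2241233$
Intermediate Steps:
$f{\left(a \right)} = 12 + a^{2}$ ($f{\left(a \right)} = a^{2} + 6 \cdot 2 = a^{2} + 12 = 12 + a^{2}$)
$\left(2367182 + \left(z + 518 f{\left(8 \right)}\right)\right) - 166043 = \left(2367182 + \left(726 + 518 \left(12 + 8^{2}\right)\right)\right) - 166043 = \left(2367182 + \left(726 + 518 \left(12 + 64\right)\right)\right) - 166043 = \left(2367182 + \left(726 + 518 \cdot 76\right)\right) - 166043 = \left(2367182 + \left(726 + 39368\right)\right) - 166043 = \left(2367182 + 40094\right) - 166043 = 2407276 - 166043 = 2241233$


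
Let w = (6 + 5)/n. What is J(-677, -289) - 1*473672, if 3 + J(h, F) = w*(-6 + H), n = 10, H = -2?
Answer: -2368419/5 ≈ -4.7368e+5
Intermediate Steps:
w = 11/10 (w = (6 + 5)/10 = 11*(1/10) = 11/10 ≈ 1.1000)
J(h, F) = -59/5 (J(h, F) = -3 + 11*(-6 - 2)/10 = -3 + (11/10)*(-8) = -3 - 44/5 = -59/5)
J(-677, -289) - 1*473672 = -59/5 - 1*473672 = -59/5 - 473672 = -2368419/5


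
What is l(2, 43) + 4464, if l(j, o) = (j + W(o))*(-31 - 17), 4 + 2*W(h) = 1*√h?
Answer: 4464 - 24*√43 ≈ 4306.6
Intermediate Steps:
W(h) = -2 + √h/2 (W(h) = -2 + (1*√h)/2 = -2 + √h/2)
l(j, o) = 96 - 48*j - 24*√o (l(j, o) = (j + (-2 + √o/2))*(-31 - 17) = (-2 + j + √o/2)*(-48) = 96 - 48*j - 24*√o)
l(2, 43) + 4464 = (96 - 48*2 - 24*√43) + 4464 = (96 - 96 - 24*√43) + 4464 = -24*√43 + 4464 = 4464 - 24*√43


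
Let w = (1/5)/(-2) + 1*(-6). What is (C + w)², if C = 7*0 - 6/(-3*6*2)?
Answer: 7921/225 ≈ 35.204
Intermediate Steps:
w = -61/10 (w = (1*(⅕))*(-½) - 6 = (⅕)*(-½) - 6 = -⅒ - 6 = -61/10 ≈ -6.1000)
C = ⅙ (C = 0 - 6/((-18*2)) = 0 - 6/(-36) = 0 - 6*(-1/36) = 0 + ⅙ = ⅙ ≈ 0.16667)
(C + w)² = (⅙ - 61/10)² = (-89/15)² = 7921/225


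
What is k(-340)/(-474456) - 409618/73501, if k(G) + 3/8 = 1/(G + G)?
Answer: -2064922957706/370525523595 ≈ -5.5730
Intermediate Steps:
k(G) = -3/8 + 1/(2*G) (k(G) = -3/8 + 1/(G + G) = -3/8 + 1/(2*G))
k(-340)/(-474456) - 409618/73501 = ((⅛)*(4 - 3*(-340))/(-340))/(-474456) - 409618/73501 = ((⅛)*(-1/340)*(4 + 1020))*(-1/474456) - 409618*1/73501 = ((⅛)*(-1/340)*1024)*(-1/474456) - 409618/73501 = -32/85*(-1/474456) - 409618/73501 = 4/5041095 - 409618/73501 = -2064922957706/370525523595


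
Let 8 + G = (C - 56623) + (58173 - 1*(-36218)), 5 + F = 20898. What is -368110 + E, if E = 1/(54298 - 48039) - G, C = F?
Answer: -2671109616/6259 ≈ -4.2676e+5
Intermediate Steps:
F = 20893 (F = -5 + 20898 = 20893)
C = 20893
G = 58653 (G = -8 + ((20893 - 56623) + (58173 - 1*(-36218))) = -8 + (-35730 + (58173 + 36218)) = -8 + (-35730 + 94391) = -8 + 58661 = 58653)
E = -367109126/6259 (E = 1/(54298 - 48039) - 1*58653 = 1/6259 - 58653 = -367109126/6259 ≈ -58653.)
-368110 + E = -368110 - 367109126/6259 = -2671109616/6259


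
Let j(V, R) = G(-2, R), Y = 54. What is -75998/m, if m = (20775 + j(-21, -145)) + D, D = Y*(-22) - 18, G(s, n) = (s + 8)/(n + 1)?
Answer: -23088/5945 ≈ -3.8836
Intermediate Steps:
G(s, n) = (8 + s)/(1 + n)
D = -1206 (D = 54*(-22) - 18 = -1188 - 18 = -1206)
j(V, R) = 6/(1 + R) (j(V, R) = (8 - 2)/(1 + R) = 6/(1 + R))
m = 469655/24 (m = (20775 + 6/(1 - 145)) - 1206 = (20775 + 6/(-144)) - 1206 = (20775 + 6*(-1/144)) - 1206 = (20775 - 1/24) - 1206 = 498599/24 - 1206 = 469655/24 ≈ 19569.)
-75998/m = -75998/469655/24 = -75998*24/469655 = -23088/5945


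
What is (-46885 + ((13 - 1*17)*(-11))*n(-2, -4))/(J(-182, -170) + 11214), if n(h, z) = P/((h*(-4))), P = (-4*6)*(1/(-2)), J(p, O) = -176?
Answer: -46819/11038 ≈ -4.2416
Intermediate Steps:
P = 12 (P = -24*(-1)/2 = -24*(-½) = 12)
n(h, z) = -3/h (n(h, z) = 12/((h*(-4))) = 12/((-4*h)) = 12*(-1/(4*h)) = -3/h)
(-46885 + ((13 - 1*17)*(-11))*n(-2, -4))/(J(-182, -170) + 11214) = (-46885 + ((13 - 1*17)*(-11))*(-3/(-2)))/(-176 + 11214) = (-46885 + ((13 - 17)*(-11))*(-3*(-½)))/11038 = (-46885 - 4*(-11)*(3/2))*(1/11038) = (-46885 + 44*(3/2))*(1/11038) = (-46885 + 66)*(1/11038) = -46819*1/11038 = -46819/11038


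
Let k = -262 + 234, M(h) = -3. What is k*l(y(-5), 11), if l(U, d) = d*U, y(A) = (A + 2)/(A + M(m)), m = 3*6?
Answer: -231/2 ≈ -115.50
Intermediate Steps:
m = 18
y(A) = (2 + A)/(-3 + A) (y(A) = (A + 2)/(A - 3) = (2 + A)/(-3 + A))
l(U, d) = U*d
k = -28
k*l(y(-5), 11) = -28*(2 - 5)/(-3 - 5)*11 = -28*-3/(-8)*11 = -28*(-⅛*(-3))*11 = -21*11/2 = -28*33/8 = -231/2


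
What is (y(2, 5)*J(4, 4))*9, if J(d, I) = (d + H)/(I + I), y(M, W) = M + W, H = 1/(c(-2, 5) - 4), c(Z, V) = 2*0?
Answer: 945/32 ≈ 29.531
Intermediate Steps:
c(Z, V) = 0
H = -¼ (H = 1/(0 - 4) = 1/(-4) = -¼ ≈ -0.25000)
J(d, I) = (-¼ + d)/(2*I) (J(d, I) = (d - ¼)/(I + I) = (-¼ + d)/((2*I)) = (-¼ + d)*(1/(2*I)) = (-¼ + d)/(2*I))
(y(2, 5)*J(4, 4))*9 = ((2 + 5)*((⅛)*(-1 + 4*4)/4))*9 = (7*((⅛)*(¼)*(-1 + 16)))*9 = (7*((⅛)*(¼)*15))*9 = (7*(15/32))*9 = (105/32)*9 = 945/32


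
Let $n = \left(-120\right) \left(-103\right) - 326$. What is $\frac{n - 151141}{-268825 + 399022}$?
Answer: $- \frac{46369}{43399} \approx -1.0684$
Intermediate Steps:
$n = 12034$ ($n = 12360 - 326 = 12034$)
$\frac{n - 151141}{-268825 + 399022} = \frac{12034 - 151141}{-268825 + 399022} = - \frac{139107}{130197} = \left(-139107\right) \frac{1}{130197} = - \frac{46369}{43399}$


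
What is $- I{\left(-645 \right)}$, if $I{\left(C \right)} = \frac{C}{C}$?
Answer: $-1$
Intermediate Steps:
$I{\left(C \right)} = 1$
$- I{\left(-645 \right)} = \left(-1\right) 1 = -1$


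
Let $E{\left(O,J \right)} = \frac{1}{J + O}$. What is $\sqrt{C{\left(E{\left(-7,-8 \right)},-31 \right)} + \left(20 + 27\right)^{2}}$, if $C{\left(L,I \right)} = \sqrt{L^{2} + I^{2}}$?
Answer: $\frac{\sqrt{497025 + 15 \sqrt{216226}}}{15} \approx 47.329$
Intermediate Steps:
$C{\left(L,I \right)} = \sqrt{I^{2} + L^{2}}$
$\sqrt{C{\left(E{\left(-7,-8 \right)},-31 \right)} + \left(20 + 27\right)^{2}} = \sqrt{\sqrt{\left(-31\right)^{2} + \left(\frac{1}{-8 - 7}\right)^{2}} + \left(20 + 27\right)^{2}} = \sqrt{\sqrt{961 + \left(\frac{1}{-15}\right)^{2}} + 47^{2}} = \sqrt{\sqrt{961 + \left(- \frac{1}{15}\right)^{2}} + 2209} = \sqrt{\sqrt{961 + \frac{1}{225}} + 2209} = \sqrt{\sqrt{\frac{216226}{225}} + 2209} = \sqrt{\frac{\sqrt{216226}}{15} + 2209} = \sqrt{2209 + \frac{\sqrt{216226}}{15}}$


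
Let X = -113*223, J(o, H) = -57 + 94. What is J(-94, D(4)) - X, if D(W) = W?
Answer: 25236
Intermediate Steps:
J(o, H) = 37
X = -25199
J(-94, D(4)) - X = 37 - 1*(-25199) = 37 + 25199 = 25236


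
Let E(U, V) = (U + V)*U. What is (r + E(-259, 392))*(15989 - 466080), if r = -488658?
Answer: 235444852555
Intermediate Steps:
E(U, V) = U*(U + V)
(r + E(-259, 392))*(15989 - 466080) = (-488658 - 259*(-259 + 392))*(15989 - 466080) = (-488658 - 259*133)*(-450091) = (-488658 - 34447)*(-450091) = -523105*(-450091) = 235444852555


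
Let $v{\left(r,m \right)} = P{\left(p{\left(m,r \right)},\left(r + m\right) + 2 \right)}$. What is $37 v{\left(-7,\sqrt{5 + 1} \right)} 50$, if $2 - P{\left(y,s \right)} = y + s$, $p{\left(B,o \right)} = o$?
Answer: $25900 - 1850 \sqrt{6} \approx 21368.0$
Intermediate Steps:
$P{\left(y,s \right)} = 2 - s - y$ ($P{\left(y,s \right)} = 2 - \left(y + s\right) = 2 - \left(s + y\right) = 2 - s - y$)
$v{\left(r,m \right)} = - m - 2 r$ ($v{\left(r,m \right)} = 2 - \left(\left(r + m\right) + 2\right) - r = 2 - \left(\left(m + r\right) + 2\right) - r = 2 - \left(2 + m + r\right) - r = - m - 2 r$)
$37 v{\left(-7,\sqrt{5 + 1} \right)} 50 = 37 \left(- \sqrt{5 + 1} - -14\right) 50 = 37 \left(- \sqrt{6} + 14\right) 50 = 37 \left(14 - \sqrt{6}\right) 50 = \left(518 - 37 \sqrt{6}\right) 50 = 25900 - 1850 \sqrt{6}$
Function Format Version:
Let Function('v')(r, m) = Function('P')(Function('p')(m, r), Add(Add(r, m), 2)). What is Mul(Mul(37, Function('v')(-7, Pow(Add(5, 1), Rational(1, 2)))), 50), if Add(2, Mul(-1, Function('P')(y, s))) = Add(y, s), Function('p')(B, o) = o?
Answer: Add(25900, Mul(-1850, Pow(6, Rational(1, 2)))) ≈ 21368.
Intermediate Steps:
Function('P')(y, s) = Add(2, Mul(-1, s), Mul(-1, y)) (Function('P')(y, s) = Add(2, Mul(-1, Add(y, s))) = Add(2, Mul(-1, Add(s, y))) = Add(2, Add(Mul(-1, s), Mul(-1, y))) = Add(2, Mul(-1, s), Mul(-1, y)))
Function('v')(r, m) = Add(Mul(-1, m), Mul(-2, r)) (Function('v')(r, m) = Add(2, Mul(-1, Add(Add(r, m), 2)), Mul(-1, r)) = Add(2, Mul(-1, Add(Add(m, r), 2)), Mul(-1, r)) = Add(2, Mul(-1, Add(2, m, r)), Mul(-1, r)) = Add(2, Add(-2, Mul(-1, m), Mul(-1, r)), Mul(-1, r)) = Add(Mul(-1, m), Mul(-2, r)))
Mul(Mul(37, Function('v')(-7, Pow(Add(5, 1), Rational(1, 2)))), 50) = Mul(Mul(37, Add(Mul(-1, Pow(Add(5, 1), Rational(1, 2))), Mul(-2, -7))), 50) = Mul(Mul(37, Add(Mul(-1, Pow(6, Rational(1, 2))), 14)), 50) = Mul(Mul(37, Add(14, Mul(-1, Pow(6, Rational(1, 2))))), 50) = Mul(Add(518, Mul(-37, Pow(6, Rational(1, 2)))), 50) = Add(25900, Mul(-1850, Pow(6, Rational(1, 2))))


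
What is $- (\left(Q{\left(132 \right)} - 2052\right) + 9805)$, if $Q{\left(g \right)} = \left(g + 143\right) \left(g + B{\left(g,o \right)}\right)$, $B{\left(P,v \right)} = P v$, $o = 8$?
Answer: $-334453$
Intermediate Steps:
$Q{\left(g \right)} = 9 g \left(143 + g\right)$ ($Q{\left(g \right)} = \left(g + 143\right) \left(g + g 8\right) = \left(143 + g\right) \left(g + 8 g\right) = \left(143 + g\right) 9 g = 9 g \left(143 + g\right)$)
$- (\left(Q{\left(132 \right)} - 2052\right) + 9805) = - (\left(9 \cdot 132 \left(143 + 132\right) - 2052\right) + 9805) = - (\left(9 \cdot 132 \cdot 275 - 2052\right) + 9805) = - (\left(326700 - 2052\right) + 9805) = - (324648 + 9805) = \left(-1\right) 334453 = -334453$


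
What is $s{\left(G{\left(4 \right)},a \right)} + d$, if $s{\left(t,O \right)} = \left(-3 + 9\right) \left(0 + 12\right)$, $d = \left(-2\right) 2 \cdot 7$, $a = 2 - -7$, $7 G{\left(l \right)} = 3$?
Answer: $44$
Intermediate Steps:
$G{\left(l \right)} = \frac{3}{7}$ ($G{\left(l \right)} = \frac{1}{7} \cdot 3 = \frac{3}{7}$)
$a = 9$ ($a = 2 + 7 = 9$)
$d = -28$ ($d = \left(-4\right) 7 = -28$)
$s{\left(t,O \right)} = 72$ ($s{\left(t,O \right)} = 6 \cdot 12 = 72$)
$s{\left(G{\left(4 \right)},a \right)} + d = 72 - 28 = 44$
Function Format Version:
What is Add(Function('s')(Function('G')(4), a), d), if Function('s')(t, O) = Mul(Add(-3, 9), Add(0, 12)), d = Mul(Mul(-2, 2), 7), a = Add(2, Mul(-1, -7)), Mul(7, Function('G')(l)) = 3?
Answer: 44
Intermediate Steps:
Function('G')(l) = Rational(3, 7) (Function('G')(l) = Mul(Rational(1, 7), 3) = Rational(3, 7))
a = 9 (a = Add(2, 7) = 9)
d = -28 (d = Mul(-4, 7) = -28)
Function('s')(t, O) = 72 (Function('s')(t, O) = Mul(6, 12) = 72)
Add(Function('s')(Function('G')(4), a), d) = Add(72, -28) = 44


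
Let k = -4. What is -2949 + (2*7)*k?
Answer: -3005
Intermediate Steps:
-2949 + (2*7)*k = -2949 + (2*7)*(-4) = -2949 + 14*(-4) = -2949 - 56 = -3005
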